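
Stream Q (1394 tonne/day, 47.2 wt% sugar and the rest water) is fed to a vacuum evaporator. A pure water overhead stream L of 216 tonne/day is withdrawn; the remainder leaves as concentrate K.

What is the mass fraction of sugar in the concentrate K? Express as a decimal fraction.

sugar is not removed: 1394×0.472 = 657.97 tonne/day of sugar enters K.
Concentrate = 1394 − 216 = 1178 tonne/day.
Mass fraction = 657.97/1178 = 0.559.

0.559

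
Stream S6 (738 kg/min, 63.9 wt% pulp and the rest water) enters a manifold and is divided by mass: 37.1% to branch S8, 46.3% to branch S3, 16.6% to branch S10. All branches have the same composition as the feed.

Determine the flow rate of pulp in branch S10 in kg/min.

Branch S10 total = 0.166×738 = 122.51 kg/min.
pulp in S10 = 0.639×122.51 = 78.283 kg/min.

78.28 kg/min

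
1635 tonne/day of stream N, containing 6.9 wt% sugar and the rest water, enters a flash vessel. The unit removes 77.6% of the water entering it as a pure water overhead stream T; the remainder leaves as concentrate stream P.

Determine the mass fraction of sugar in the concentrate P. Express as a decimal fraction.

sugar is not removed: 1635×0.069 = 112.82 tonne/day of sugar enters P.
water entering = 1635×0.931 = 1522.2 tonne/day; overhead removed = 0.776×1522.2 = 1181.2 tonne/day.
Concentrate = 1635 − 1181.2 = 453.78 tonne/day.
Mass fraction = 112.82/453.78 = 0.2486.

0.2486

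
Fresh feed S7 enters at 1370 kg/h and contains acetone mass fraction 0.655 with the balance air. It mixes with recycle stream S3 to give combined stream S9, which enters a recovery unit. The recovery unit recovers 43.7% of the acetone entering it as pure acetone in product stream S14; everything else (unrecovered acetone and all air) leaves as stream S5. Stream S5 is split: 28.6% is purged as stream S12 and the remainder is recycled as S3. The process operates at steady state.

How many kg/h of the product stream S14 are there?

655.7 kg/h

acetone in S9: m_A = 1370×0.655 + (1−0.286)·(1−0.437)·m_A, so m_A = 897.35/0.5980 = 1500.5 kg/h.
Product S14 = 0.437×1500.5 = 655.74 kg/h.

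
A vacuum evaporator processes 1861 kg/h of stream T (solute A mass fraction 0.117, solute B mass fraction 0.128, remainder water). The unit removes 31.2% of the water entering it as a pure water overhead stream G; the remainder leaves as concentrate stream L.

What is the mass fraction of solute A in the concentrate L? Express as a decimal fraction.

solute A is not removed: 1861×0.117 = 217.74 kg/h of solute A enters L.
water entering = 1861×0.755 = 1405.1 kg/h; overhead removed = 0.312×1405.1 = 438.38 kg/h.
Concentrate = 1861 − 438.38 = 1422.6 kg/h.
Mass fraction = 217.74/1422.6 = 0.153.

0.153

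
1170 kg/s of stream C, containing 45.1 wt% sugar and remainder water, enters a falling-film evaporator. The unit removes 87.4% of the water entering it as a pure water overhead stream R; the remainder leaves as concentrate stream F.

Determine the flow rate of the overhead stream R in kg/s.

561.4 kg/s

water entering = 1170×0.549 = 642.33 kg/s; overhead removed = 0.874×642.33 = 561.4 kg/s.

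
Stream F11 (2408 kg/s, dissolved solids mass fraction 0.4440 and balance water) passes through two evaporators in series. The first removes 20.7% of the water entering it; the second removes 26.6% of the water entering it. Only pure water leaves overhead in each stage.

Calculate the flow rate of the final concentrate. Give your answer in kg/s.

water in feed = 2408×0.556 = 1338.8 kg/s.
After stage 1: water left = (1−0.207)×1338.8 = 1061.7; stream total = 2130.9 kg/s.
After stage 2: water left = (1−0.266)×1061.7 = 779.29; final concentrate = 1848.4 kg/s.

1848 kg/s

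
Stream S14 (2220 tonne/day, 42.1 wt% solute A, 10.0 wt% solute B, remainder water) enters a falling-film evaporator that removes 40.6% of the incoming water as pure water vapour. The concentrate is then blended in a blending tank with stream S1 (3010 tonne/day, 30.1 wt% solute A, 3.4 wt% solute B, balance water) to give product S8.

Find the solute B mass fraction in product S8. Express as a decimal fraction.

0.0676

Vapour removed = 0.406×0.479×2220 = 431.73 tonne/day; concentrate = 1788.3 tonne/day.
solute B reaching the mixer = 222 (from concentrate) + 3010×0.034 = 324.34 tonne/day.
Product flow = 1788.3 + 3010 = 4798.3 tonne/day; solute B fraction = 0.0676.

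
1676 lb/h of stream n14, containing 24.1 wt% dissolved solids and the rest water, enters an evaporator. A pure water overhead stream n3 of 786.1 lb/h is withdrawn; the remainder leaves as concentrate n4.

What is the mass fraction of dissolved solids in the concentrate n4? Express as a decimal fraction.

0.454

dissolved solids is not removed: 1676×0.241 = 403.92 lb/h of dissolved solids enters n4.
Concentrate = 1676 − 786.1 = 889.9 lb/h.
Mass fraction = 403.92/889.9 = 0.454.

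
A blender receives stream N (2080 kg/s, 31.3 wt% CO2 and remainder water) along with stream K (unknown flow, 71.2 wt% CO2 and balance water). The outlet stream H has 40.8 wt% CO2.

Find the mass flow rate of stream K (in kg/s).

650 kg/s

Let K be the unknown flow. Total out = 2080 + K.
CO2 balance: 651.04 + 0.712·K = 0.408·(2080 + K)
(0.712 − 0.408)·K = 0.408×2080 − 651.04 = 197.6
K = 197.6 / 0.304 = 650 kg/s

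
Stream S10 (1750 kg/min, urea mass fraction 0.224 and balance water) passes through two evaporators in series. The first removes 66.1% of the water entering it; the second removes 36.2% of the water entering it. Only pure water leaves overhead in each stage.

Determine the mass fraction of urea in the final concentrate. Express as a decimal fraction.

0.572

water in feed = 1750×0.776 = 1358 kg/min.
After stage 1: water left = (1−0.661)×1358 = 460.36; stream total = 852.36 kg/min.
After stage 2: water left = (1−0.362)×460.36 = 293.71; final concentrate = 685.71 kg/min.
urea fraction = 392/685.71 = 0.572.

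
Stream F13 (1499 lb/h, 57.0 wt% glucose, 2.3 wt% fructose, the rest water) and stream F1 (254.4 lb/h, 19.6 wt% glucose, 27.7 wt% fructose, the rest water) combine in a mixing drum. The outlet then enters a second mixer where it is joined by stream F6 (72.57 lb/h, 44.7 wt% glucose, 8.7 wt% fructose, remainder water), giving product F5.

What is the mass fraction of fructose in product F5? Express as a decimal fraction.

0.0609

Overall, product flow = 1826 lb/h.
fructose in = 1499×0.023 + 254.4×0.277 + 72.57×0.087 = 111.26 lb/h.
fructose fraction in F5 = 0.0609.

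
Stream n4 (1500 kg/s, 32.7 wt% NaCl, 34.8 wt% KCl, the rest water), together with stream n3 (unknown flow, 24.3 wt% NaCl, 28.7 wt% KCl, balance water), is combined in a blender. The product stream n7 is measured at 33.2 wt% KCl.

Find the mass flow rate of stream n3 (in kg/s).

533.3 kg/s

Let n3 be the unknown flow. Total out = 1500 + n3.
KCl balance: 522 + 0.287·n3 = 0.332·(1500 + n3)
(0.287 − 0.332)·n3 = 0.332×1500 − 522 = -24
n3 = -24 / -0.045 = 533.33 kg/s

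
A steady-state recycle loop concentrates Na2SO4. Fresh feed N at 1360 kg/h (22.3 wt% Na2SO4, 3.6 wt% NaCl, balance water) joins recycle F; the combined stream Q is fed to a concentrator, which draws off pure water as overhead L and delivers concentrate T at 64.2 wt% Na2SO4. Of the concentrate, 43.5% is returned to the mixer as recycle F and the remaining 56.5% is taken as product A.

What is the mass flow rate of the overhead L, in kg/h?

Overall Na2SO4 balance (none leaves overhead): Na2SO4 in fresh feed = Na2SO4 in product, i.e. 1360×0.223 = (1−0.435)·T·0.642.
T = 303.28/(0.642×0.565) = 836.1 kg/h.
Recycle F = 0.435×836.1 = 363.71 kg/h.
Combined feed Q = 1360 + 363.71 = 1723.7 kg/h.
Overhead L = Q − T = 1723.7 − 836.1 = 887.6 kg/h.

887.6 kg/h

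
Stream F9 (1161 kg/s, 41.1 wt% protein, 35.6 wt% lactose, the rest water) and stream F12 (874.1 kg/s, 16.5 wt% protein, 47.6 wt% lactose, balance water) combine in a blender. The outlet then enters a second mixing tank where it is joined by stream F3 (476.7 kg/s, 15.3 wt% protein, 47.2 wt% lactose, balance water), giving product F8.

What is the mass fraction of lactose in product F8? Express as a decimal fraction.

0.420

Overall, product flow = 2511.8 kg/s.
lactose in = 1161×0.356 + 874.1×0.476 + 476.7×0.472 = 1054.4 kg/s.
lactose fraction in F8 = 0.420.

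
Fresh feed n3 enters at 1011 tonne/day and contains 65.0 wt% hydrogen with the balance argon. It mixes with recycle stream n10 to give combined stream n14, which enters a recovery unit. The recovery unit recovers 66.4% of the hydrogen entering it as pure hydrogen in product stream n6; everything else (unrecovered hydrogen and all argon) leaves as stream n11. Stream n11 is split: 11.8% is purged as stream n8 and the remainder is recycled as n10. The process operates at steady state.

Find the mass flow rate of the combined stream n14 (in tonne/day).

argon enters only via n3 and leaves only via the purge: 1011×0.350 = 0.118×(argon in n11), and the recovery unit passes all argon, so argon in n14 = argon in n11 = 2998.7 tonne/day.
hydrogen in n14: m_A = 1011×0.650 + (1−0.118)·(1−0.664)·m_A, so m_A = 657.15/0.7036 = 933.92 tonne/day.
n14 = 933.92 + 2998.7 = 3932.6 tonne/day.

3933 tonne/day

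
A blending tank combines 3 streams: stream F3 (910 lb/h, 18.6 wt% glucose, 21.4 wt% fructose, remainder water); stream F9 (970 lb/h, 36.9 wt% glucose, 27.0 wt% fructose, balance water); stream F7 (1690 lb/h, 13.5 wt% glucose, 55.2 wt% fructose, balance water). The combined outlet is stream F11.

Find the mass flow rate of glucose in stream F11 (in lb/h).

glucose out = glucose in = 910×0.186 + 970×0.369 + 1690×0.135 = 755.34 lb/h.

755.3 lb/h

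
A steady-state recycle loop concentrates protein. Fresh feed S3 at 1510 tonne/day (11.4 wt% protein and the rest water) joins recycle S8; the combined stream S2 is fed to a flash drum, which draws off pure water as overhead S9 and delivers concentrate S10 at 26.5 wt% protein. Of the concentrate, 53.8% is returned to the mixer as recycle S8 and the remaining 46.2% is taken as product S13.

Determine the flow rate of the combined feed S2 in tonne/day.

Overall protein balance (none leaves overhead): protein in fresh feed = protein in product, i.e. 1510×0.114 = (1−0.538)·S10·0.265.
S10 = 172.14/(0.265×0.462) = 1406 tonne/day.
Recycle S8 = 0.538×1406 = 756.44 tonne/day.
Combined feed S2 = 1510 + 756.44 = 2266.4 tonne/day.

2266 tonne/day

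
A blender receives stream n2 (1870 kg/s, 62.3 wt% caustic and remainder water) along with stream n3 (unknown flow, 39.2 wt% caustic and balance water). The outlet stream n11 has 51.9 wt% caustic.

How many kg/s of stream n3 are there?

1531 kg/s

Let n3 be the unknown flow. Total out = 1870 + n3.
caustic balance: 1165 + 0.392·n3 = 0.519·(1870 + n3)
(0.392 − 0.519)·n3 = 0.519×1870 − 1165 = -194.48
n3 = -194.48 / -0.127 = 1531.3 kg/s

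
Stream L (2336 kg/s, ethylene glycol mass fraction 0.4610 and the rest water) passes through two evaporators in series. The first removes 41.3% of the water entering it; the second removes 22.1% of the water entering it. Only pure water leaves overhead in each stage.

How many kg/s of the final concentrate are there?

1653 kg/s

water in feed = 2336×0.539 = 1259.1 kg/s.
After stage 1: water left = (1−0.413)×1259.1 = 739.09; stream total = 1816 kg/s.
After stage 2: water left = (1−0.221)×739.09 = 575.75; final concentrate = 1652.7 kg/s.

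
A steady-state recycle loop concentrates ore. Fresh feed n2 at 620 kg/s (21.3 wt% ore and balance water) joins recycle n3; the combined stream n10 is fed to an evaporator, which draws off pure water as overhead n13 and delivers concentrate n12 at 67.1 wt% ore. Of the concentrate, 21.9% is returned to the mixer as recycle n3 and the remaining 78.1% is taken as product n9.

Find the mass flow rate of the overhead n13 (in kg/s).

423.2 kg/s

Overall ore balance (none leaves overhead): ore in fresh feed = ore in product, i.e. 620×0.213 = (1−0.219)·n12·0.671.
n12 = 132.06/(0.671×0.781) = 252 kg/s.
Recycle n3 = 0.219×252 = 55.188 kg/s.
Combined feed n10 = 620 + 55.188 = 675.19 kg/s.
Overhead n13 = n10 − n12 = 675.19 − 252 = 423.19 kg/s.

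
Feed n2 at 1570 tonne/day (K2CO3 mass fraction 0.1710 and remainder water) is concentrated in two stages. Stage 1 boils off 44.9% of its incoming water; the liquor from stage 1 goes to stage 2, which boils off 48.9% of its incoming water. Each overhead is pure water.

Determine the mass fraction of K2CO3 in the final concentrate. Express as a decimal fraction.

water in feed = 1570×0.829 = 1301.5 tonne/day.
After stage 1: water left = (1−0.449)×1301.5 = 717.14; stream total = 985.61 tonne/day.
After stage 2: water left = (1−0.489)×717.14 = 366.46; final concentrate = 634.93 tonne/day.
K2CO3 fraction = 268.47/634.93 = 0.4228.

0.4228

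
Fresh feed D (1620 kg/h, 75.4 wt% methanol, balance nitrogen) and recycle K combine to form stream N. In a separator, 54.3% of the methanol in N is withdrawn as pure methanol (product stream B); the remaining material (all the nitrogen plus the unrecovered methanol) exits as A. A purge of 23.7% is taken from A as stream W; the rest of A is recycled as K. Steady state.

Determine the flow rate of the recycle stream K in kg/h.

nitrogen enters only via D and leaves only via the purge: 1620×0.246 = 0.237×(nitrogen in A), and the separator passes all nitrogen, so nitrogen in N = nitrogen in A = 1681.5 kg/h.
methanol in N: m_A = 1620×0.754 + (1−0.237)·(1−0.543)·m_A, so m_A = 1221.5/0.6513 = 1875.4 kg/h.
A = (1−0.543)×1875.4 + 1681.5 = 2538.6 kg/h.
Recycle K = (1−0.237)×2538.6 = 1936.9 kg/h.

1937 kg/h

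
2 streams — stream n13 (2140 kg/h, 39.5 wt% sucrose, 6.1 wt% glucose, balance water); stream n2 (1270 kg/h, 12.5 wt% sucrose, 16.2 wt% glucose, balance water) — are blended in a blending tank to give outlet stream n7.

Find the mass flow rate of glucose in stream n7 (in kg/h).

336.3 kg/h

glucose out = glucose in = 2140×0.061 + 1270×0.162 = 336.28 kg/h.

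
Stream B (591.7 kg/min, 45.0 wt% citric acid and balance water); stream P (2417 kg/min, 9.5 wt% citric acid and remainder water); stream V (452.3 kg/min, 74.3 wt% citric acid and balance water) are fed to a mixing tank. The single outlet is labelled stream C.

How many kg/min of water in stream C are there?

2629 kg/min

water out = water in = 591.7×0.550 + 2417×0.905 + 452.3×0.257 = 2629.1 kg/min.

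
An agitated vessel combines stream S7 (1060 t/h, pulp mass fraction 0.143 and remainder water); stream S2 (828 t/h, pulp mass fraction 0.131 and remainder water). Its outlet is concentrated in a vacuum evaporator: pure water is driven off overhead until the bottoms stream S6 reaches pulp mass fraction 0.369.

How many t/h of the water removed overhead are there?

pulp entering = 1060×0.143 + 828×0.131 = 260.05 t/h.
All pulp reports to S6, so S6 = 260.05/0.369 = 704.74 t/h.
Total feed = 1888 t/h; overhead = 1888 − 704.74 = 1183.3 t/h.

1183 t/h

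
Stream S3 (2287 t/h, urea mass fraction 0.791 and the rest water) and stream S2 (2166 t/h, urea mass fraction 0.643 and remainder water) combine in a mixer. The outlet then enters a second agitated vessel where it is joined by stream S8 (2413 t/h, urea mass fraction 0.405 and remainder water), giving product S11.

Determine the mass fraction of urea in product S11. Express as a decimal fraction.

Overall, product flow = 6866 t/h.
urea in = 2287×0.791 + 2166×0.643 + 2413×0.405 = 4179 t/h.
urea fraction in S11 = 0.609.

0.609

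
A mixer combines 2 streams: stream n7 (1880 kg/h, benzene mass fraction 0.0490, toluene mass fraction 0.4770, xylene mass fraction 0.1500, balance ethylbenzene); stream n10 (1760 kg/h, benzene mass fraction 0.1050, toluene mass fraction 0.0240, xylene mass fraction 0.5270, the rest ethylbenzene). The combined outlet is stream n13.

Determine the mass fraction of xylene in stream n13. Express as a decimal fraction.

Total flow out = 1880 + 1760 = 3640 kg/h.
xylene in = 1880×0.150 + 1760×0.527 = 1209.5 kg/h.
xylene mass fraction in n13 = 1209.5/3640 = 0.3323.

0.3323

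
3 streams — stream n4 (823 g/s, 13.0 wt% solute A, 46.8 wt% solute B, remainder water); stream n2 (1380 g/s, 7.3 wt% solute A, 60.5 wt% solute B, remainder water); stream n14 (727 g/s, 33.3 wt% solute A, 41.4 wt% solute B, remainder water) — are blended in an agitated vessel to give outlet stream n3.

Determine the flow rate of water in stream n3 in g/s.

water out = water in = 823×0.402 + 1380×0.322 + 727×0.253 = 959.14 g/s.

959.1 g/s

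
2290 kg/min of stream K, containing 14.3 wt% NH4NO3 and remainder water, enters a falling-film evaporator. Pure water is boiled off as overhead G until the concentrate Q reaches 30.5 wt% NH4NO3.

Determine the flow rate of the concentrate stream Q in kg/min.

NH4NO3 is conserved: 2290×0.143 = 327.47 kg/min all reports to the concentrate.
Concentrate = 327.47/(target fraction) = 1073.7 kg/min.

1074 kg/min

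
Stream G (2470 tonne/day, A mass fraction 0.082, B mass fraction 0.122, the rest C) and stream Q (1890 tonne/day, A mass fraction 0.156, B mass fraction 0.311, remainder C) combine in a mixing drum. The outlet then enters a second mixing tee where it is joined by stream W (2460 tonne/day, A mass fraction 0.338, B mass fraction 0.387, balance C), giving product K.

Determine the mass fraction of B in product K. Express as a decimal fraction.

Overall, product flow = 6820 tonne/day.
B in = 2470×0.122 + 1890×0.311 + 2460×0.387 = 1841.1 tonne/day.
B fraction in K = 0.270.

0.270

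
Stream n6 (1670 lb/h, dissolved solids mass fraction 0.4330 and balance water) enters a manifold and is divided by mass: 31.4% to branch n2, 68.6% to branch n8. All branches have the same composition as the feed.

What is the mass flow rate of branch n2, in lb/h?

Branch n2 flow = 0.314×1670 = 524.38 lb/h.

524.4 lb/h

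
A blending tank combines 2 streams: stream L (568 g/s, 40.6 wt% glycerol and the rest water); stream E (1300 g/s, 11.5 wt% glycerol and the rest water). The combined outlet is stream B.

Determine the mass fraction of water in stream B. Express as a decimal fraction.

Total flow out = 568 + 1300 = 1868 g/s.
water in = 568×0.594 + 1300×0.885 = 1487.9 g/s.
water mass fraction in B = 1487.9/1868 = 0.797.

0.797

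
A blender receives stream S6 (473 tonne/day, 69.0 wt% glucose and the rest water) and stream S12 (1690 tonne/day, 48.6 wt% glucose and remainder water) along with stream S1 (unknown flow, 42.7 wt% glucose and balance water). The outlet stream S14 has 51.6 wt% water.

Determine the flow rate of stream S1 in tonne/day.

Let S1 be the unknown flow. Total out = 2163 + S1.
water balance: 1015.3 + 0.573·S1 = 0.516·(2163 + S1)
(0.573 − 0.516)·S1 = 0.516×2163 − 1015.3 = 100.82
S1 = 100.82 / 0.057 = 1768.7 tonne/day

1769 tonne/day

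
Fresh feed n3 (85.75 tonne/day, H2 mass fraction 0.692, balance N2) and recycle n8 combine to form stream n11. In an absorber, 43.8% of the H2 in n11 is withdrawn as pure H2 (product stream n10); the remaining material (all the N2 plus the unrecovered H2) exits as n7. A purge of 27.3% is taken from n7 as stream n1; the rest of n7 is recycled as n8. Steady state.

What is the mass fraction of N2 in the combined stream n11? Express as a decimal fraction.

N2 enters only via n3 and leaves only via the purge: 85.75×0.308 = 0.273×(N2 in n7), and the absorber passes all N2, so N2 in n11 = N2 in n7 = 96.744 tonne/day.
H2 in n11: m_A = 85.75×0.692 + (1−0.273)·(1−0.438)·m_A, so m_A = 59.339/0.5914 = 100.33 tonne/day.
n11 = 100.33 + 96.744 = 197.08 tonne/day.
N2 fraction in n11 = 96.744/197.08 = 0.491.

0.491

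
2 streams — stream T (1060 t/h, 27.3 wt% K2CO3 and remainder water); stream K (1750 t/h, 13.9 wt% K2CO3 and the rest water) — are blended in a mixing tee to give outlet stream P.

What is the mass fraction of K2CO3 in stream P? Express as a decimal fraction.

0.190

Total flow out = 1060 + 1750 = 2810 t/h.
K2CO3 in = 1060×0.273 + 1750×0.139 = 532.63 t/h.
K2CO3 mass fraction in P = 532.63/2810 = 0.190.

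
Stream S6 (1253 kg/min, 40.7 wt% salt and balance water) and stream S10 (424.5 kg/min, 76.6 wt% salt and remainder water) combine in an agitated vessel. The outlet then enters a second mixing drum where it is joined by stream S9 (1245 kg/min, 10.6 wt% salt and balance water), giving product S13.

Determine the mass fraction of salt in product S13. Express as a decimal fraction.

Overall, product flow = 2922.5 kg/min.
salt in = 1253×0.407 + 424.5×0.766 + 1245×0.106 = 967.11 kg/min.
salt fraction in S13 = 0.331.

0.331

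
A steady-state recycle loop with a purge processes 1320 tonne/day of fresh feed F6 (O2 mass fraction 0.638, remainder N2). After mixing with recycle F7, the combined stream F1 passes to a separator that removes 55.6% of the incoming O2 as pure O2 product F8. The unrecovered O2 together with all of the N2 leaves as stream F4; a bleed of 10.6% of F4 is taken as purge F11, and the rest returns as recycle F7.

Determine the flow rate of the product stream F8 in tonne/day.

O2 in F1: m_A = 1320×0.638 + (1−0.106)·(1−0.556)·m_A, so m_A = 842.16/0.6031 = 1396.5 tonne/day.
Product F8 = 0.556×1396.5 = 776.44 tonne/day.

776.4 tonne/day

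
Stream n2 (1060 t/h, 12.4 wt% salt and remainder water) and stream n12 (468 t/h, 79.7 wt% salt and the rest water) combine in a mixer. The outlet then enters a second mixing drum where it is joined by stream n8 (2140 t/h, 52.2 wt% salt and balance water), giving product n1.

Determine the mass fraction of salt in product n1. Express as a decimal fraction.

Overall, product flow = 3668 t/h.
salt in = 1060×0.124 + 468×0.797 + 2140×0.522 = 1621.5 t/h.
salt fraction in n1 = 0.442.

0.442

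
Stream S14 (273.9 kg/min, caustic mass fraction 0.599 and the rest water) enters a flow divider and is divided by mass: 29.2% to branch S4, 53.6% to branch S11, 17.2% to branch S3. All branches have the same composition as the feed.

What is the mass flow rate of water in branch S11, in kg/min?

Branch S11 total = 0.536×273.9 = 146.81 kg/min.
water in S11 = 0.401×146.81 = 58.871 kg/min.

58.87 kg/min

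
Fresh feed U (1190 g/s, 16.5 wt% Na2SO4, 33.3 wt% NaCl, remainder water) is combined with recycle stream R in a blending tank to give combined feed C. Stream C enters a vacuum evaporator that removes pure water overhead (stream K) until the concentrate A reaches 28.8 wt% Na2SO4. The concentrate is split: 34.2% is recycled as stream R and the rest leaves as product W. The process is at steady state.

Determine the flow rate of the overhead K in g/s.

Overall Na2SO4 balance (none leaves overhead): Na2SO4 in fresh feed = Na2SO4 in product, i.e. 1190×0.165 = (1−0.342)·A·0.288.
A = 196.35/(0.288×0.658) = 1036.1 g/s.
Recycle R = 0.342×1036.1 = 354.36 g/s.
Combined feed C = 1190 + 354.36 = 1544.4 g/s.
Overhead K = C − A = 1544.4 − 1036.1 = 508.23 g/s.

508.2 g/s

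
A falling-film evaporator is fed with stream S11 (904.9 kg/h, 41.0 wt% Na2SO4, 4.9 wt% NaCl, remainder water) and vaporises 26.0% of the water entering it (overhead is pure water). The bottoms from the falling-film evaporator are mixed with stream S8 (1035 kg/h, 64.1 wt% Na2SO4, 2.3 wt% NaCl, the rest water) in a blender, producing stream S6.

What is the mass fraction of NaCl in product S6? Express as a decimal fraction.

Vapour removed = 0.260×0.541×904.9 = 127.28 kg/h; concentrate = 777.62 kg/h.
NaCl reaching the mixer = 44.34 (from concentrate) + 1035×0.023 = 68.145 kg/h.
Product flow = 777.62 + 1035 = 1812.6 kg/h; NaCl fraction = 0.038.

0.038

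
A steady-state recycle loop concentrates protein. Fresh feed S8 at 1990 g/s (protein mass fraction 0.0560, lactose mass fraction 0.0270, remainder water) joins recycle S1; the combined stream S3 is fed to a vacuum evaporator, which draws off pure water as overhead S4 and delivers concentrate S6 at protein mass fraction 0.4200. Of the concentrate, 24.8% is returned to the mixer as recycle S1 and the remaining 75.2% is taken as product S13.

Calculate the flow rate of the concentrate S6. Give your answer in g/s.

Overall protein balance (none leaves overhead): protein in fresh feed = protein in product, i.e. 1990×0.056 = (1−0.248)·S6·0.420.
S6 = 111.44/(0.420×0.752) = 352.84 g/s.

352.8 g/s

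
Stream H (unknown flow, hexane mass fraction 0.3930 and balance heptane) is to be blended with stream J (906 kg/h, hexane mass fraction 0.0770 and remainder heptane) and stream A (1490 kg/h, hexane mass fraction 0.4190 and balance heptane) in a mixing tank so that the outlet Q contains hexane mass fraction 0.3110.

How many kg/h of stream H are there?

623 kg/h

Let H be the unknown flow. Total out = 2396 + H.
hexane balance: 694.07 + 0.393·H = 0.311·(2396 + H)
(0.393 − 0.311)·H = 0.311×2396 − 694.07 = 51.084
H = 51.084 / 0.082 = 622.98 kg/h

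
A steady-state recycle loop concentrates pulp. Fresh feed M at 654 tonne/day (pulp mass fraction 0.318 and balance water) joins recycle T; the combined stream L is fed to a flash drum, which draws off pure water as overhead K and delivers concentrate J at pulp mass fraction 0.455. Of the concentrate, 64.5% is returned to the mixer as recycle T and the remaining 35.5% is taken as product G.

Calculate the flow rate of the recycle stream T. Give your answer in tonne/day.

830.5 tonne/day

Overall pulp balance (none leaves overhead): pulp in fresh feed = pulp in product, i.e. 654×0.318 = (1−0.645)·J·0.455.
J = 207.97/(0.455×0.355) = 1287.6 tonne/day.
Recycle T = 0.645×1287.6 = 830.47 tonne/day.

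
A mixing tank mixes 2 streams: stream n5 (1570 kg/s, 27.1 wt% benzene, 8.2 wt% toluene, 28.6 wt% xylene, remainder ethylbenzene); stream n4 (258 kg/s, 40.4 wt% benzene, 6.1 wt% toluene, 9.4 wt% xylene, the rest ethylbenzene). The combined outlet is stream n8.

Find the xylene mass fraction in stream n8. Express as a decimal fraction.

0.259

Total flow out = 1570 + 258 = 1828 kg/s.
xylene in = 1570×0.286 + 258×0.094 = 473.27 kg/s.
xylene mass fraction in n8 = 473.27/1828 = 0.259.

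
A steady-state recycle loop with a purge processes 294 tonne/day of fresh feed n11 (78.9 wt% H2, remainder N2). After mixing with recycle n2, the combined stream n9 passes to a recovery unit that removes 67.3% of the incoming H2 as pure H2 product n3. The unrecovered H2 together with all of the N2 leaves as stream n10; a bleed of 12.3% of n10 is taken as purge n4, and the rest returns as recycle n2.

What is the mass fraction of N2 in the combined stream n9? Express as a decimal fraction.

N2 enters only via n11 and leaves only via the purge: 294×0.211 = 0.123×(N2 in n10), and the recovery unit passes all N2, so N2 in n9 = N2 in n10 = 504.34 tonne/day.
H2 in n9: m_A = 294×0.789 + (1−0.123)·(1−0.673)·m_A, so m_A = 231.97/0.7132 = 325.24 tonne/day.
n9 = 325.24 + 504.34 = 829.58 tonne/day.
N2 fraction in n9 = 504.34/829.58 = 0.608.

0.608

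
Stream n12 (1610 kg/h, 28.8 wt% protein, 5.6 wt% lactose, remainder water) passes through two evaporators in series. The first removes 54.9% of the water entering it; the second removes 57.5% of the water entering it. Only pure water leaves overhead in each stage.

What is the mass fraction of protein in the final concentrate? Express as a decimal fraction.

water in feed = 1610×0.656 = 1056.2 kg/h.
After stage 1: water left = (1−0.549)×1056.2 = 476.33; stream total = 1030.2 kg/h.
After stage 2: water left = (1−0.575)×476.33 = 202.44; final concentrate = 756.28 kg/h.
protein fraction = 463.68/756.28 = 0.613.

0.613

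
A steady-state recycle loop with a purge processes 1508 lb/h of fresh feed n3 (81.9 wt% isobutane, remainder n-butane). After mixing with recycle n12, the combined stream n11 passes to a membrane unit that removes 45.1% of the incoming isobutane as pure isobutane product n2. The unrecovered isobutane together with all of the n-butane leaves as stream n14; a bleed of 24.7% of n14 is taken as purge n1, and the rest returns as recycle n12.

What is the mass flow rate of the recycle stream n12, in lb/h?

n-butane enters only via n3 and leaves only via the purge: 1508×0.181 = 0.247×(n-butane in n14), and the membrane unit passes all n-butane, so n-butane in n11 = n-butane in n14 = 1105.1 lb/h.
isobutane in n11: m_A = 1508×0.819 + (1−0.247)·(1−0.451)·m_A, so m_A = 1235.1/0.5866 = 2105.4 lb/h.
n14 = (1−0.451)×2105.4 + 1105.1 = 2260.9 lb/h.
Recycle n12 = (1−0.247)×2260.9 = 1702.5 lb/h.

1702 lb/h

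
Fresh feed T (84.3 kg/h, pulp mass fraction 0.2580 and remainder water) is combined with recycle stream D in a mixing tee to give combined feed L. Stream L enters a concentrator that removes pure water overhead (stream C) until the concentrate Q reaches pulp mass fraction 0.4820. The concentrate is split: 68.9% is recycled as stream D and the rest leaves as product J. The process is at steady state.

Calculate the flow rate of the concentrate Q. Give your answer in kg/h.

Overall pulp balance (none leaves overhead): pulp in fresh feed = pulp in product, i.e. 84.3×0.258 = (1−0.689)·Q·0.482.
Q = 21.749/(0.482×0.311) = 145.09 kg/h.

145.1 kg/h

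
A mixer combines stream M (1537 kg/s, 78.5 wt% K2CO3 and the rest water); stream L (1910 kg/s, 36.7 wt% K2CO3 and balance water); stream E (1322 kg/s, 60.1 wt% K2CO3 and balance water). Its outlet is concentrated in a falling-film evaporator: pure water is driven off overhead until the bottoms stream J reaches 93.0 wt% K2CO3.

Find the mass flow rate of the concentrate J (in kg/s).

K2CO3 entering = 1537×0.785 + 1910×0.367 + 1322×0.601 = 2702 kg/s.
All K2CO3 reports to J, so J = 2702/0.930 = 2905.4 kg/s.

2905 kg/s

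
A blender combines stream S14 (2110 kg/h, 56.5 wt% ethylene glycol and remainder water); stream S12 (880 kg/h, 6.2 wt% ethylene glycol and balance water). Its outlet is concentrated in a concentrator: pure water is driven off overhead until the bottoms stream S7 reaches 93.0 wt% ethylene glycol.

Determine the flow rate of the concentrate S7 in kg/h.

1341 kg/h

ethylene glycol entering = 2110×0.565 + 880×0.062 = 1246.7 kg/h.
All ethylene glycol reports to S7, so S7 = 1246.7/0.930 = 1340.5 kg/h.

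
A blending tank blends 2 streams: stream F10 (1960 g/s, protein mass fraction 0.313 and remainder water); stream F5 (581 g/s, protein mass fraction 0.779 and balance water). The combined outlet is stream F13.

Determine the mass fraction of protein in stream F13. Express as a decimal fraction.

Total flow out = 1960 + 581 = 2541 g/s.
protein in = 1960×0.313 + 581×0.779 = 1066.1 g/s.
protein mass fraction in F13 = 1066.1/2541 = 0.420.

0.420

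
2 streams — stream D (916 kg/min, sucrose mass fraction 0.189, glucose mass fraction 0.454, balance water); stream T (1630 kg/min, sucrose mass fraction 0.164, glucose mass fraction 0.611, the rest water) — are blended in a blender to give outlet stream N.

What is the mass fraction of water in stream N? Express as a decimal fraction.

Total flow out = 916 + 1630 = 2546 kg/min.
water in = 916×0.357 + 1630×0.225 = 693.76 kg/min.
water mass fraction in N = 693.76/2546 = 0.272.

0.272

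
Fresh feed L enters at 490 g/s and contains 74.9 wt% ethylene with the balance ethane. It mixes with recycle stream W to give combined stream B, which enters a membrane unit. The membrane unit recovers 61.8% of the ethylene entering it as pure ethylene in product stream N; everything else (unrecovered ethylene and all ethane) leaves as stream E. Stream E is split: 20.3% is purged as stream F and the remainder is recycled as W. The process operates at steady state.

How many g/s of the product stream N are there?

326.1 g/s

ethylene in B: m_A = 490×0.749 + (1−0.203)·(1−0.618)·m_A, so m_A = 367.01/0.6955 = 527.66 g/s.
Product N = 0.618×527.66 = 326.09 g/s.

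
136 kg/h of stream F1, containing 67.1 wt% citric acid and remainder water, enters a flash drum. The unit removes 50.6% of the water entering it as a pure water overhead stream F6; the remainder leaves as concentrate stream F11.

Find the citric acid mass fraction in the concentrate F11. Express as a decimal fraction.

0.8050

citric acid is not removed: 136×0.671 = 91.256 kg/h of citric acid enters F11.
water entering = 136×0.329 = 44.744 kg/h; overhead removed = 0.506×44.744 = 22.64 kg/h.
Concentrate = 136 − 22.64 = 113.36 kg/h.
Mass fraction = 91.256/113.36 = 0.8050.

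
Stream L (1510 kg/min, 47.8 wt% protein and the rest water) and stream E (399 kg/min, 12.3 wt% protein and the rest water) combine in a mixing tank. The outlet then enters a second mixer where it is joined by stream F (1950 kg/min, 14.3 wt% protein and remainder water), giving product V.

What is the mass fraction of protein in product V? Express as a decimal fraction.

Overall, product flow = 3859 kg/min.
protein in = 1510×0.478 + 399×0.123 + 1950×0.143 = 1049.7 kg/min.
protein fraction in V = 0.272.

0.272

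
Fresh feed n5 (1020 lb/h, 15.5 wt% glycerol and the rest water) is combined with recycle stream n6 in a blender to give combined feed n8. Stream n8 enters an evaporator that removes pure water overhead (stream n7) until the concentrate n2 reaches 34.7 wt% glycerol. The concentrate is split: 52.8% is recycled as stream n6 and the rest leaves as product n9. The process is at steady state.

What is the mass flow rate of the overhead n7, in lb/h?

Overall glycerol balance (none leaves overhead): glycerol in fresh feed = glycerol in product, i.e. 1020×0.155 = (1−0.528)·n2·0.347.
n2 = 158.1/(0.347×0.472) = 965.3 lb/h.
Recycle n6 = 0.528×965.3 = 509.68 lb/h.
Combined feed n8 = 1020 + 509.68 = 1529.7 lb/h.
Overhead n7 = n8 − n2 = 1529.7 − 965.3 = 564.38 lb/h.

564.4 lb/h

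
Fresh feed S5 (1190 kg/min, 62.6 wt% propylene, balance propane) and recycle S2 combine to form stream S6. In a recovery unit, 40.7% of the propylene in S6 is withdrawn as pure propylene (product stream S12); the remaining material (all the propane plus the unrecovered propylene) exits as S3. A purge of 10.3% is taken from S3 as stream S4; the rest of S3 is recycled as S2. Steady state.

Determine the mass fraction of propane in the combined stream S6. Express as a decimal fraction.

propane enters only via S5 and leaves only via the purge: 1190×0.374 = 0.103×(propane in S3), and the recovery unit passes all propane, so propane in S6 = propane in S3 = 4321 kg/min.
propylene in S6: m_A = 1190×0.626 + (1−0.103)·(1−0.407)·m_A, so m_A = 744.94/0.4681 = 1591.5 kg/min.
S6 = 1591.5 + 4321 = 5912.5 kg/min.
propane fraction in S6 = 4321/5912.5 = 0.731.

0.731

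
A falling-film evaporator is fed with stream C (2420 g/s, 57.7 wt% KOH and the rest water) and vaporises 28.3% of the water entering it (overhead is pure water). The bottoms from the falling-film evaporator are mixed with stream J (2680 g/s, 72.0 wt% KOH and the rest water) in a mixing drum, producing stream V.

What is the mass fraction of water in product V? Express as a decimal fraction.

Vapour removed = 0.283×0.423×2420 = 289.7 g/s; concentrate = 2130.3 g/s.
water reaching the mixer = 733.96 (from concentrate) + 2680×0.280 = 1484.4 g/s.
Product flow = 2130.3 + 2680 = 4810.3 g/s; water fraction = 0.309.

0.309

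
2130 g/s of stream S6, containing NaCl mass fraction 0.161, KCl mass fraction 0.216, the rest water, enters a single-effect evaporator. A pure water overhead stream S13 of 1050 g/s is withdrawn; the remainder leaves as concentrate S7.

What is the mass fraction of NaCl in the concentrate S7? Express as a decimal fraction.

0.318

NaCl is not removed: 2130×0.161 = 342.93 g/s of NaCl enters S7.
Concentrate = 2130 − 1050 = 1080 g/s.
Mass fraction = 342.93/1080 = 0.318.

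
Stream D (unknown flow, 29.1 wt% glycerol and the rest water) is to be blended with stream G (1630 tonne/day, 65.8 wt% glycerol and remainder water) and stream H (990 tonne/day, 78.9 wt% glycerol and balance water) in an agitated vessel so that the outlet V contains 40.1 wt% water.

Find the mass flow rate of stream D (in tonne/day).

Let D be the unknown flow. Total out = 2620 + D.
water balance: 766.35 + 0.709·D = 0.401·(2620 + D)
(0.709 − 0.401)·D = 0.401×2620 − 766.35 = 284.27
D = 284.27 / 0.308 = 922.95 tonne/day

923 tonne/day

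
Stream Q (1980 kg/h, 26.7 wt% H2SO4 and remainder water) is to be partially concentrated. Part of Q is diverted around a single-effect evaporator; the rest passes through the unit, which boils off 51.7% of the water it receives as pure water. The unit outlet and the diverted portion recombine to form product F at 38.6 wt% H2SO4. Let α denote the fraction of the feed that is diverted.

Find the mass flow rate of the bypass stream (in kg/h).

369.2 kg/h

All 1980×0.267 = 528.66 kg/h of H2SO4 reaches F, so F = 528.66/0.386 = 1369.6 kg/h and vapour = 610.41 kg/h.
The evaporator receives (1−α)·1980 of feed at 0.733 water and removes 0.517 of that water:
0.517×0.733×(1−α)×1980 = 610.41
(1−α) = 610.41/750.34 = 0.8135;  α = 0.1865.
Bypass flow = 0.1865×1980 = 369.24 kg/h.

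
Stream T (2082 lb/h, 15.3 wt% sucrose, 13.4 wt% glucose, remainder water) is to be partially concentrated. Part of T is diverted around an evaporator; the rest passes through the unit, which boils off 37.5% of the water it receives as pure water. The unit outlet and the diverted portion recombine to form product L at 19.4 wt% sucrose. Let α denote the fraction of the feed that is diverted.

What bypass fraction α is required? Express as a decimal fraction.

All 2082×0.153 = 318.55 lb/h of sucrose reaches L, so L = 318.55/0.194 = 1642 lb/h and vapour = 440.01 lb/h.
The evaporator receives (1−α)·2082 of feed at 0.713 water and removes 0.375 of that water:
0.375×0.713×(1−α)×2082 = 440.01
(1−α) = 440.01/556.67 = 0.7904;  α = 0.2096.

0.210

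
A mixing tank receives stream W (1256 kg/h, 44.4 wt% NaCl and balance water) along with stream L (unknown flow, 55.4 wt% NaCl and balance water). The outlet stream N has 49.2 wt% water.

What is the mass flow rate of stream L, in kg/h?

1747 kg/h

Let L be the unknown flow. Total out = 1256 + L.
water balance: 698.34 + 0.446·L = 0.492·(1256 + L)
(0.446 − 0.492)·L = 0.492×1256 − 698.34 = -80.384
L = -80.384 / -0.046 = 1747.5 kg/h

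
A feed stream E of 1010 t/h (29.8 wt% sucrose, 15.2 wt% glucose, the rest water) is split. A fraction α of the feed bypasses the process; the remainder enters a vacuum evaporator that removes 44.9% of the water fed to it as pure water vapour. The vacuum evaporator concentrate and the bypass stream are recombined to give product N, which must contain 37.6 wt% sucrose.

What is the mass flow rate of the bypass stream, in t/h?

161.6 t/h

All 1010×0.298 = 300.98 t/h of sucrose reaches N, so N = 300.98/0.376 = 800.48 t/h and vapour = 209.52 t/h.
The evaporator receives (1−α)·1010 of feed at 0.550 water and removes 0.449 of that water:
0.449×0.550×(1−α)×1010 = 209.52
(1−α) = 209.52/249.42 = 0.8400;  α = 0.1600.
Bypass flow = 0.1600×1010 = 161.56 t/h.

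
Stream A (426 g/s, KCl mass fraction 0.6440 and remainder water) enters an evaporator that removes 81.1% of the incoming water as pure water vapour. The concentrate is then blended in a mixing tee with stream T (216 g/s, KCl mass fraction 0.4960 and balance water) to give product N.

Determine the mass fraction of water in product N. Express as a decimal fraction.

Vapour removed = 0.811×0.356×426 = 122.99 g/s; concentrate = 303.01 g/s.
water reaching the mixer = 28.663 (from concentrate) + 216×0.504 = 137.53 g/s.
Product flow = 303.01 + 216 = 519.01 g/s; water fraction = 0.2650.

0.2650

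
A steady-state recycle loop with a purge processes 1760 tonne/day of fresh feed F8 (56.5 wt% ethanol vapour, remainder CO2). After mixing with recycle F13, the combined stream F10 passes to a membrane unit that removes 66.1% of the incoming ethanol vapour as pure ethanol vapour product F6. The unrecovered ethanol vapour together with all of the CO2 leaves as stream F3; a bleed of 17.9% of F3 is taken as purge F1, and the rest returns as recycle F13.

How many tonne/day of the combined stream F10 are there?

CO2 enters only via F8 and leaves only via the purge: 1760×0.435 = 0.179×(CO2 in F3), and the membrane unit passes all CO2, so CO2 in F10 = CO2 in F3 = 4277.1 tonne/day.
ethanol vapour in F10: m_A = 1760×0.565 + (1−0.179)·(1−0.661)·m_A, so m_A = 994.4/0.7217 = 1377.9 tonne/day.
F10 = 1377.9 + 4277.1 = 5655 tonne/day.

5655 tonne/day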